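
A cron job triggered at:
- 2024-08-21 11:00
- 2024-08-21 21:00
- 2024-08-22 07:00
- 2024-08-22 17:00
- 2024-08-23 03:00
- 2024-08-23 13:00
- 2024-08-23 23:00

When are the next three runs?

Spacing: 10, 10, 10, 10, 10, 10 h — constant 10 h.
2024-08-23 23:00 + 10 h = 2024-08-24 09:00.
2024-08-24 09:00 + 10 h = 2024-08-24 19:00.
2024-08-24 19:00 + 10 h = 2024-08-25 05:00.

2024-08-24 09:00, 2024-08-24 19:00, 2024-08-25 05:00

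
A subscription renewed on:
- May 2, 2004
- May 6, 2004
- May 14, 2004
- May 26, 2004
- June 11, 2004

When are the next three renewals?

Intervals are 4, 8, 12, 16 days — an arithmetic progression with common difference 4.
Next gap: 20 days. June 11, 2004 + 20 days = July 1, 2004.
Next gap: 24 days. July 1, 2004 + 24 days = July 25, 2004.
Next gap: 28 days. July 25, 2004 + 28 days = August 22, 2004.

July 1, 2004; July 25, 2004; August 22, 2004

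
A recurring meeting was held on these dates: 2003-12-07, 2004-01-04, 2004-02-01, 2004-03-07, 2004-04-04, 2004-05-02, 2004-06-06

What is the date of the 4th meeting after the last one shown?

2004-10-03

Gaps: 28, 28, 35, 28, 28, 35 days — a mix of 28 and 35. Every date is a Sunday.
Each is the 1st Sunday of its month.
1st Sunday of July 2004: 2004-07-04.
1st Sunday of August 2004: 2004-08-01.
September 2004 — 1st Sunday is 2004-09-05.
1st Sunday of October 2004: 2004-10-03.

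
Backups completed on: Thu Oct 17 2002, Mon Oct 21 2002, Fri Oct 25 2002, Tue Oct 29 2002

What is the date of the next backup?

Gaps between consecutive events: 4, 4, 4 days — a constant 4-day interval.
Tue Oct 29 2002 + 4 days = Sat Nov 2 2002.

Sat Nov 2 2002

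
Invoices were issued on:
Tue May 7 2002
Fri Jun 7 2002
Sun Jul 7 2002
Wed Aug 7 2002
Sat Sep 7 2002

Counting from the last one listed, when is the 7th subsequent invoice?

Mon Apr 7 2003

Each date is the 7th; the gaps (31, 30, 31, 31) track the month lengths.
The rule is the 7th of each month.
Next: October 2002 → Mon Oct 7 2002.
November 2002: Thu Nov 7 2002.
Next: December 2002 → Sat Dec 7 2002.
Next: January 2003 → Tue Jan 7 2003.
Next: February 2003 → Fri Feb 7 2003.
Next: March 2003 → Fri Mar 7 2003.
Next: April 2003 → Mon Apr 7 2003.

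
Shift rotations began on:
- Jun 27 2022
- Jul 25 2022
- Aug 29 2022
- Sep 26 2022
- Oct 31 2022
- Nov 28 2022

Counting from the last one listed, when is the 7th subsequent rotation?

Jun 26 2023

All Mondays; the gaps (28, 35, 28, 35, 28) vary with month length.
This is the last Monday of each month.
December 2022 ends with Monday Dec 26 2022.
Last Monday of January 2023: Jan 30 2023.
February 2023 ends with Monday Feb 27 2023.
March 2023 ends with Monday Mar 27 2023.
April 2023 ends with Monday Apr 24 2023.
Last Monday of May 2023: May 29 2023.
June 2023 ends with Monday Jun 26 2023.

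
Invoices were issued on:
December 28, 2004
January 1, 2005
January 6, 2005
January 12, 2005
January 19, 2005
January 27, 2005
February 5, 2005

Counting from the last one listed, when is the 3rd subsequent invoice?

March 10, 2005

Gaps: 4, 5, 6, 7, 8, 9 days — each gap is 1 larger than the previous one.
Next gap: 10 days. February 5, 2005 + 10 days = February 15, 2005.
Next gap: 11 days. February 15, 2005 + 11 days = February 26, 2005.
Next gap: 12 days. February 26, 2005 + 12 days = March 10, 2005.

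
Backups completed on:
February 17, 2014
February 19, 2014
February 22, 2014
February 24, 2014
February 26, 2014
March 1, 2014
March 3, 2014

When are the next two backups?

The gap pattern 2, 3, 2, 2, 3, 2 repeats every 3 events.
These are the Mondays, Wednesdays and Saturdays of each week.
Next Wednesday: March 5, 2014.
The following Saturday is March 8, 2014.

March 5, 2014; March 8, 2014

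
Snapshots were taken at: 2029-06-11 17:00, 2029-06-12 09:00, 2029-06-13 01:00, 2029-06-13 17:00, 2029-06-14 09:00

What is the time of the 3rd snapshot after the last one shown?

2029-06-16 09:00

The interval is a steady 16 hours (16, 16, 16, 16).
2029-06-14 09:00 + 16 h = 2029-06-15 01:00.
2029-06-15 01:00 + 16 h = 2029-06-15 17:00.
2029-06-15 17:00 + 16 h = 2029-06-16 09:00.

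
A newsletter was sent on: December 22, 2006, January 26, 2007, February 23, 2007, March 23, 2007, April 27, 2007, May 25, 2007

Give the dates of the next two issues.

June 22, 2007; July 27, 2007

All dates are Fridays, 35, 28, 28, 35, 28 days apart.
Specifically, the 4th Friday of each month.
June 2007 — 4th Friday is June 22, 2007.
4th Friday of July 2007: July 27, 2007.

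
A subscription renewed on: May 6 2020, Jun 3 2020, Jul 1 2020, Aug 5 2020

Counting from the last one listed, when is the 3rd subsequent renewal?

Nov 4 2020

All dates are Wednesdays, 28, 28, 35 days apart.
Specifically, the 1st Wednesday of each month.
September 2020 — 1st Wednesday is Sep 2 2020.
1st Wednesday of October 2020: Oct 7 2020.
November 2020 — 1st Wednesday is Nov 4 2020.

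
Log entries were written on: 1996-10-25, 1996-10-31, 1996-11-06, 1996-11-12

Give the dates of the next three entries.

The spacing is 6, 6, 6 days — always 6 days.
1996-11-12 + 6 days = 1996-11-18.
1996-11-18 + 6 days = 1996-11-24.
1996-11-24 + 6 days = 1996-11-30.

1996-11-18, 1996-11-24, 1996-11-30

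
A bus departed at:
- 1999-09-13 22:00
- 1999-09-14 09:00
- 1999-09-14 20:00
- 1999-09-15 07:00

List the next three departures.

1999-09-15 18:00, 1999-09-16 05:00, 1999-09-16 16:00

The interval is a steady 11 hours (11, 11, 11).
1999-09-15 07:00 + 11 h = 1999-09-15 18:00.
1999-09-15 18:00 + 11 h = 1999-09-16 05:00.
1999-09-16 05:00 + 11 h = 1999-09-16 16:00.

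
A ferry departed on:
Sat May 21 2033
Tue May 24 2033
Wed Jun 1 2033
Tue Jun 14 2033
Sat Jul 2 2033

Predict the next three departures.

Mon Jul 25 2033, Mon Aug 22 2033, Sat Sep 24 2033

Intervals are 3, 8, 13, 18 days — an arithmetic progression with common difference 5.
Next gap: 23 days. Sat Jul 2 2033 + 23 days = Mon Jul 25 2033.
Next gap: 28 days. Mon Jul 25 2033 + 28 days = Mon Aug 22 2033.
Next gap: 33 days. Mon Aug 22 2033 + 33 days = Sat Sep 24 2033.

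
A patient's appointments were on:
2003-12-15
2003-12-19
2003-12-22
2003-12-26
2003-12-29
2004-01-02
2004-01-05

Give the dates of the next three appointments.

The gap pattern 4, 3, 4, 3, 4, 3 repeats every 2 events.
These are the Mondays and Fridays of each week.
Next Friday: 2004-01-09.
The following Monday is 2004-01-12.
The following Friday is 2004-01-16.

2004-01-09, 2004-01-12, 2004-01-16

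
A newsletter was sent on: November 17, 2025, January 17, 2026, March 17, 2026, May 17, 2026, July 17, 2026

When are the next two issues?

September 17, 2026; November 17, 2026

The day-of-month is always 17 (61, 59, 61, 61 days between events).
So this recurs on the 17th of every 2 months.
September 2026: September 17, 2026.
November 2026: November 17, 2026.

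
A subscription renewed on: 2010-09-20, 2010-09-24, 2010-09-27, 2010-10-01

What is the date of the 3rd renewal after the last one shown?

2010-10-11

Gaps: 4, 3, 4 days — not constant, but cyclic with period 2.
The events fall on every Monday and Friday.
Next Monday: 2010-10-04.
The following Friday is 2010-10-08.
Next Monday: 2010-10-11.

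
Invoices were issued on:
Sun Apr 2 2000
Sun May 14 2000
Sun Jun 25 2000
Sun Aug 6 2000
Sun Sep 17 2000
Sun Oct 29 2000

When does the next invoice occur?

Sun Dec 10 2000

Gaps between consecutive events: 42, 42, 42, 42, 42 days — a constant 42-day interval.
Sun Oct 29 2000 + 42 days = Sun Dec 10 2000.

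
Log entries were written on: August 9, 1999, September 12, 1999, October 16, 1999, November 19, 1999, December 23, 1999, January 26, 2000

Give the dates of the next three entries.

Every event comes 34 days after the last (34, 34, 34, 34, 34).
January 26, 2000 + 34 days = February 29, 2000.
February 29, 2000 + 34 days = April 3, 2000.
April 3, 2000 + 34 days = May 7, 2000.

February 29, 2000; April 3, 2000; May 7, 2000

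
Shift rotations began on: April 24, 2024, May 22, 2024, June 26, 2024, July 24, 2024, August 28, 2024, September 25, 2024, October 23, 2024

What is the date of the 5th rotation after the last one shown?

March 26, 2025

These are Wednesdays at 28- or 35-day spacing (28, 35, 28, 35, 28, 28).
The pattern: 4th Wednesday of the month.
November 2024 — 4th Wednesday is November 27, 2024.
December 2024 — 4th Wednesday is December 25, 2024.
January 2025 — 4th Wednesday is January 22, 2025.
February 2025 — 4th Wednesday is February 26, 2025.
4th Wednesday of March 2025: March 26, 2025.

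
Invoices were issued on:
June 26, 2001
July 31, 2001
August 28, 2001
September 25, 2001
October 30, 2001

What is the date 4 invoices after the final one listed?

All Tuesdays; the gaps (35, 28, 28, 35) vary with month length.
This is the last Tuesday of each month.
Last Tuesday of November 2001: November 27, 2001.
Last Tuesday of December 2001: December 25, 2001.
January 2002 ends with Tuesday January 29, 2002.
February 2002 ends with Tuesday February 26, 2002.

February 26, 2002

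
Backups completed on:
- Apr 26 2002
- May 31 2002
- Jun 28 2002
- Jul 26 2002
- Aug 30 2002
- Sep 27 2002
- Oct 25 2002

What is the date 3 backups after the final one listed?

Every date is a Friday; gaps 35, 28, 28, 35, 28, 28 days.
Each is the last Friday of its month (at least one falls on the 29th or later, ruling out '4th Friday').
November 2002 ends with Friday Nov 29 2002.
Last Friday of December 2002: Dec 27 2002.
January 2003 ends with Friday Jan 31 2003.

Jan 31 2003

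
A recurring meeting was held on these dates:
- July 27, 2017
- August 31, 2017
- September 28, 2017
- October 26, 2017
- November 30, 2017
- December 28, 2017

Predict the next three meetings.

These are Thursdays with 35, 28, 28, 35, 28-day gaps.
Each is the final Thursday of its month — August 31, 2017 is past the 28th, so '4th Thursday' doesn't fit.
Last Thursday of January 2018: January 25, 2018.
February 2018 ends with Thursday February 22, 2018.
March 2018 ends with Thursday March 29, 2018.

January 25, 2018; February 22, 2018; March 29, 2018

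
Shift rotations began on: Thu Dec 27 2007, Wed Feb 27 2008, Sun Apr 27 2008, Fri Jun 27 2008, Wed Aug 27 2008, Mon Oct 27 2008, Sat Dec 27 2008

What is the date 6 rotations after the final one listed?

Sun Dec 27 2009

The day-of-month is always 27 (62, 60, 61, 61, 61, 61 days between events).
So this recurs on the 27th of every 2 months.
February 2009: Fri Feb 27 2009.
April 2009: Mon Apr 27 2009.
Next: June 2009 → Sat Jun 27 2009.
August 2009: Thu Aug 27 2009.
October 2009: Tue Oct 27 2009.
Next: December 2009 → Sun Dec 27 2009.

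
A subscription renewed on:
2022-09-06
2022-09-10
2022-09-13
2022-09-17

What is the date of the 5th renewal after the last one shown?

Gaps: 4, 3, 4 days — not constant, but cyclic with period 2.
The events fall on every Tuesday and Saturday.
The following Tuesday is 2022-09-20.
The following Saturday is 2022-09-24.
The following Tuesday is 2022-09-27.
The following Saturday is 2022-10-01.
Next Tuesday: 2022-10-04.

2022-10-04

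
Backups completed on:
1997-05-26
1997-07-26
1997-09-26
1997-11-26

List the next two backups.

The day-of-month is always 26 (61, 62, 61 days between events).
So this recurs on the 26th of every 2 months.
Next: January 1998 → 1998-01-26.
Next: March 1998 → 1998-03-26.

1998-01-26, 1998-03-26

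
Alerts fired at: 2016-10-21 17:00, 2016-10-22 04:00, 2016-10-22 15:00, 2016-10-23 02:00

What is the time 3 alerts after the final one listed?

2016-10-24 11:00

The interval is a steady 11 hours (11, 11, 11).
2016-10-23 02:00 + 11 h = 2016-10-23 13:00.
2016-10-23 13:00 + 11 h = 2016-10-24 00:00.
2016-10-24 00:00 + 11 h = 2016-10-24 11:00.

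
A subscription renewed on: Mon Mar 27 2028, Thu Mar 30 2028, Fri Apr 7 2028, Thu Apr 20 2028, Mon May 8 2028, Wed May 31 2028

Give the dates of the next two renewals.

Wed Jun 28 2028, Mon Jul 31 2028

The spacing grows by 5 each time: 3, 8, 13, 18, 23 days.
Next gap: 28 days. Wed May 31 2028 + 28 days = Wed Jun 28 2028.
Next gap: 33 days. Wed Jun 28 2028 + 33 days = Mon Jul 31 2028.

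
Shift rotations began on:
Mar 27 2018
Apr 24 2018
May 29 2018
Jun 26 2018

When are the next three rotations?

Every date is a Tuesday; gaps 28, 35, 28 days.
Each is the last Tuesday of its month (at least one falls on the 29th or later, ruling out '4th Tuesday').
Last Tuesday of July 2018: Jul 31 2018.
August 2018 ends with Tuesday Aug 28 2018.
September 2018 ends with Tuesday Sep 25 2018.

Jul 31 2018, Aug 28 2018, Sep 25 2018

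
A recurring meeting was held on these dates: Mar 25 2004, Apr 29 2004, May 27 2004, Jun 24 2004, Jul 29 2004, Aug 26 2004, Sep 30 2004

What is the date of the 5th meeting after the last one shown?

Feb 24 2005

These are Thursdays with 35, 28, 28, 35, 28, 35-day gaps.
Each is the final Thursday of its month — Apr 29 2004 is past the 28th, so '4th Thursday' doesn't fit.
October 2004 ends with Thursday Oct 28 2004.
Last Thursday of November 2004: Nov 25 2004.
December 2004 ends with Thursday Dec 30 2004.
Last Thursday of January 2005: Jan 27 2005.
Last Thursday of February 2005: Feb 24 2005.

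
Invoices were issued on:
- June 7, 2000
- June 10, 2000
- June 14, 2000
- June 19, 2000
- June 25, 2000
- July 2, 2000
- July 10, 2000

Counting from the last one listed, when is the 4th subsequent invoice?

August 21, 2000

Intervals are 3, 4, 5, 6, 7, 8 days — an arithmetic progression with common difference 1.
Next gap: 9 days. July 10, 2000 + 9 days = July 19, 2000.
Next gap: 10 days. July 19, 2000 + 10 days = July 29, 2000.
Next gap: 11 days. July 29, 2000 + 11 days = August 9, 2000.
Next gap: 12 days. August 9, 2000 + 12 days = August 21, 2000.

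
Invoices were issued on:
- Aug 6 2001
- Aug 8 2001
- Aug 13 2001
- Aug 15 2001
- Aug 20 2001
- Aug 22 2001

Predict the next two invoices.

Gaps: 2, 5, 2, 5, 2 days — not constant, but cyclic with period 2.
The events fall on every Monday and Wednesday.
The following Monday is Aug 27 2001.
Next Wednesday: Aug 29 2001.

Aug 27 2001, Aug 29 2001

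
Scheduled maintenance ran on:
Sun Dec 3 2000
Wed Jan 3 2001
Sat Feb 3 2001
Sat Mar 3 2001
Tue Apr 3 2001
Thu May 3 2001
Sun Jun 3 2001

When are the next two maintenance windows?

Tue Jul 3 2001, Fri Aug 3 2001

Each date is the 3rd; the gaps (31, 31, 28, 31, 30, 31) track the month lengths.
The rule is the 3rd of each month.
July 2001: Tue Jul 3 2001.
August 2001: Fri Aug 3 2001.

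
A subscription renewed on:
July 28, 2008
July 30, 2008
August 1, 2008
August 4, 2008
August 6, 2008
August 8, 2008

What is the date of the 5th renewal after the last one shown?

Gaps: 2, 2, 3, 2, 2 days — not constant, but cyclic with period 3.
The events fall on every Monday, Wednesday and Friday.
Next Monday: August 11, 2008.
Next Wednesday: August 13, 2008.
Next Friday: August 15, 2008.
The following Monday is August 18, 2008.
Next Wednesday: August 20, 2008.

August 20, 2008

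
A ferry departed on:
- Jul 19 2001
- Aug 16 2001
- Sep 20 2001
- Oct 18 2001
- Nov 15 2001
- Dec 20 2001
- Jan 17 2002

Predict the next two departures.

These are Thursdays at 28- or 35-day spacing (28, 35, 28, 28, 35, 28).
The pattern: 3rd Thursday of the month.
February 2002 — 3rd Thursday is Feb 21 2002.
3rd Thursday of March 2002: Mar 21 2002.

Feb 21 2002, Mar 21 2002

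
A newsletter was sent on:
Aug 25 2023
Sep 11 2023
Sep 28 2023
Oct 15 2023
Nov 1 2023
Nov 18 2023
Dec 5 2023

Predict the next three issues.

Dec 22 2023, Jan 8 2024, Jan 25 2024

Every event comes 17 days after the last (17, 17, 17, 17, 17, 17).
Dec 5 2023 + 17 days = Dec 22 2023.
Dec 22 2023 + 17 days = Jan 8 2024.
Jan 8 2024 + 17 days = Jan 25 2024.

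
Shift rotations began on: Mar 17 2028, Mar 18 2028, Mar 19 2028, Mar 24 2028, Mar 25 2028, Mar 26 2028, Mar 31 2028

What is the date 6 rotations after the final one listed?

Every event lands on a Friday or Saturday or Sunday (gaps cycle 1, 1, 5, 1, 1, 5).
So the schedule is: every Friday, Saturday and Sunday.
The following Saturday is Apr 1 2028.
The following Sunday is Apr 2 2028.
Next Friday: Apr 7 2028.
Next Saturday: Apr 8 2028.
The following Sunday is Apr 9 2028.
The following Friday is Apr 14 2028.

Apr 14 2028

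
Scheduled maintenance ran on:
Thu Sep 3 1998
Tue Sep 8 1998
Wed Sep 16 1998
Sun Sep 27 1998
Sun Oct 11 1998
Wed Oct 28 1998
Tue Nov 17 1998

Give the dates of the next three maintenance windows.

Gaps: 5, 8, 11, 14, 17, 20 days — each gap is 3 larger than the previous one.
Next gap: 23 days. Tue Nov 17 1998 + 23 days = Thu Dec 10 1998.
Next gap: 26 days. Thu Dec 10 1998 + 26 days = Tue Jan 5 1999.
Next gap: 29 days. Tue Jan 5 1999 + 29 days = Wed Feb 3 1999.

Thu Dec 10 1998, Tue Jan 5 1999, Wed Feb 3 1999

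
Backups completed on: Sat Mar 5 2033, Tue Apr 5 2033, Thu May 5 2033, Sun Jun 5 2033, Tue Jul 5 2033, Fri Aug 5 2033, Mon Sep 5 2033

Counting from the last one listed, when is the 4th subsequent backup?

The day-of-month is always 5 (31, 30, 31, 30, 31, 31 days between events).
So this recurs on the 5th of each month.
October 2033: Wed Oct 5 2033.
Next: November 2033 → Sat Nov 5 2033.
Next: December 2033 → Mon Dec 5 2033.
Next: January 2034 → Thu Jan 5 2034.

Thu Jan 5 2034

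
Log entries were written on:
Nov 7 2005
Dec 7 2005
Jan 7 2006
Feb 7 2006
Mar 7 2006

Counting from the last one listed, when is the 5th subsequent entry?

Each date is the 7th; the gaps (30, 31, 31, 28) track the month lengths.
The rule is the 7th of each month.
Next: April 2006 → Apr 7 2006.
May 2006: May 7 2006.
June 2006: Jun 7 2006.
Next: July 2006 → Jul 7 2006.
August 2006: Aug 7 2006.

Aug 7 2006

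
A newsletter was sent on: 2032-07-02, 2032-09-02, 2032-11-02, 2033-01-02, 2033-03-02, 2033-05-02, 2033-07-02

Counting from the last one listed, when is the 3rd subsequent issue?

2034-01-02

Gaps: 62, 61, 61, 59, 61, 61 days — not constant. Every event is on the 2nd of the month.
Pattern: the 2nd of every 2 months.
September 2033: 2033-09-02.
Next: November 2033 → 2033-11-02.
Next: January 2034 → 2034-01-02.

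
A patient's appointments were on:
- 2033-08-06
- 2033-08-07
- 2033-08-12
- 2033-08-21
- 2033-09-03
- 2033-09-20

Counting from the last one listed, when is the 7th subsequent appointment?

2034-05-09

The spacing grows by 4 each time: 1, 5, 9, 13, 17 days.
Next gap: 21 days. 2033-09-20 + 21 days = 2033-10-11.
Next gap: 25 days. 2033-10-11 + 25 days = 2033-11-05.
Next gap: 29 days. 2033-11-05 + 29 days = 2033-12-04.
Next gap: 33 days. 2033-12-04 + 33 days = 2034-01-06.
Next gap: 37 days. 2034-01-06 + 37 days = 2034-02-12.
Next gap: 41 days. 2034-02-12 + 41 days = 2034-03-25.
Next gap: 45 days. 2034-03-25 + 45 days = 2034-05-09.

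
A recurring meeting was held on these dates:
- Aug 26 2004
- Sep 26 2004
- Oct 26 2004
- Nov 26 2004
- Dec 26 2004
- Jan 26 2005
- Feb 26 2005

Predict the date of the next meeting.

Each date is the 26th; the gaps (31, 30, 31, 30, 31, 31) track the month lengths.
The rule is the 26th of each month.
Next: March 2005 → Mar 26 2005.

Mar 26 2005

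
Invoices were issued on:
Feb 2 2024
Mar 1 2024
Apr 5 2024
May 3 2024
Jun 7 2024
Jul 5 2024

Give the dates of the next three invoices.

Aug 2 2024, Sep 6 2024, Oct 4 2024

These are Fridays at 28- or 35-day spacing (28, 35, 28, 35, 28).
The pattern: 1st Friday of the month.
August 2024 — 1st Friday is Aug 2 2024.
1st Friday of September 2024: Sep 6 2024.
1st Friday of October 2024: Oct 4 2024.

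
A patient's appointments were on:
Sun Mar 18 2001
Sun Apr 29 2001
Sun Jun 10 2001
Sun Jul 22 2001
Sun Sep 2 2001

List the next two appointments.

Sun Oct 14 2001, Sun Nov 25 2001

Every event comes 42 days after the last (42, 42, 42, 42).
Sun Sep 2 2001 + 42 days = Sun Oct 14 2001.
Sun Oct 14 2001 + 42 days = Sun Nov 25 2001.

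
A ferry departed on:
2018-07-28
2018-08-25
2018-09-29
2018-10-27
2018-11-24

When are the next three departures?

Every date is a Saturday; gaps 28, 35, 28, 28 days.
Each is the last Saturday of its month (at least one falls on the 29th or later, ruling out '4th Saturday').
Last Saturday of December 2018: 2018-12-29.
January 2019 ends with Saturday 2019-01-26.
Last Saturday of February 2019: 2019-02-23.

2018-12-29, 2019-01-26, 2019-02-23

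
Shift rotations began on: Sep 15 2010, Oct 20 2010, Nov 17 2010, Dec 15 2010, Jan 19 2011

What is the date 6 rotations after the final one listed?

These are Wednesdays at 28- or 35-day spacing (35, 28, 28, 35).
The pattern: 3rd Wednesday of the month.
3rd Wednesday of February 2011: Feb 16 2011.
3rd Wednesday of March 2011: Mar 16 2011.
3rd Wednesday of April 2011: Apr 20 2011.
3rd Wednesday of May 2011: May 18 2011.
June 2011 — 3rd Wednesday is Jun 15 2011.
July 2011 — 3rd Wednesday is Jul 20 2011.

Jul 20 2011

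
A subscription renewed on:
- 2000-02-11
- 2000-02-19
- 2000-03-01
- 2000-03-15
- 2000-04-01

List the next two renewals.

The spacing grows by 3 each time: 8, 11, 14, 17 days.
Next gap: 20 days. 2000-04-01 + 20 days = 2000-04-21.
Next gap: 23 days. 2000-04-21 + 23 days = 2000-05-14.

2000-04-21, 2000-05-14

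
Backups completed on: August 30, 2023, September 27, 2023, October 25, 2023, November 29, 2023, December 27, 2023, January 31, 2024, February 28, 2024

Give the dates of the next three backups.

Every date is a Wednesday; gaps 28, 28, 35, 28, 35, 28 days.
Each is the last Wednesday of its month (at least one falls on the 29th or later, ruling out '4th Wednesday').
March 2024 ends with Wednesday March 27, 2024.
Last Wednesday of April 2024: April 24, 2024.
May 2024 ends with Wednesday May 29, 2024.

March 27, 2024; April 24, 2024; May 29, 2024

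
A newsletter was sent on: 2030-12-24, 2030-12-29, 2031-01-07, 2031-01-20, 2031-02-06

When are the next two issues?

2031-02-27, 2031-03-24

Gaps: 5, 9, 13, 17 days — each gap is 4 larger than the previous one.
Next gap: 21 days. 2031-02-06 + 21 days = 2031-02-27.
Next gap: 25 days. 2031-02-27 + 25 days = 2031-03-24.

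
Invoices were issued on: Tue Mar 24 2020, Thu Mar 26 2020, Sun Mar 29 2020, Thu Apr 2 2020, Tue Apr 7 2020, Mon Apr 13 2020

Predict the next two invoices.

Intervals are 2, 3, 4, 5, 6 days — an arithmetic progression with common difference 1.
Next gap: 7 days. Mon Apr 13 2020 + 7 days = Mon Apr 20 2020.
Next gap: 8 days. Mon Apr 20 2020 + 8 days = Tue Apr 28 2020.

Mon Apr 20 2020, Tue Apr 28 2020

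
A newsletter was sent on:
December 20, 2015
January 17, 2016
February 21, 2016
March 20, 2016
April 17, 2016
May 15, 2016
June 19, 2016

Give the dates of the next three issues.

Gaps: 28, 35, 28, 28, 28, 35 days — a mix of 28 and 35. Every date is a Sunday.
Each is the 3rd Sunday of its month.
July 2016 — 3rd Sunday is July 17, 2016.
August 2016 — 3rd Sunday is August 21, 2016.
September 2016 — 3rd Sunday is September 18, 2016.

July 17, 2016; August 21, 2016; September 18, 2016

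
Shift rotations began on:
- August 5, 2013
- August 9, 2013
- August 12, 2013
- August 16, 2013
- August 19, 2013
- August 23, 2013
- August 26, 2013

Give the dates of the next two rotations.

The gap pattern 4, 3, 4, 3, 4, 3 repeats every 2 events.
These are the Mondays and Fridays of each week.
The following Friday is August 30, 2013.
Next Monday: September 2, 2013.

August 30, 2013; September 2, 2013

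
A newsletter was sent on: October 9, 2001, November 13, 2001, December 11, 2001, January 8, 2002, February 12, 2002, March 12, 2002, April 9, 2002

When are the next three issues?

May 14, 2002; June 11, 2002; July 9, 2002

These are Tuesdays at 28- or 35-day spacing (35, 28, 28, 35, 28, 28).
The pattern: 2nd Tuesday of the month.
May 2002 — 2nd Tuesday is May 14, 2002.
June 2002 — 2nd Tuesday is June 11, 2002.
2nd Tuesday of July 2002: July 9, 2002.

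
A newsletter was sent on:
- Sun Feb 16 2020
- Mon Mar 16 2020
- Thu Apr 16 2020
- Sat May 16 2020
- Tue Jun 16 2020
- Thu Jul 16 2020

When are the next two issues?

Each date is the 16th; the gaps (29, 31, 30, 31, 30) track the month lengths.
The rule is the 16th of each month.
Next: August 2020 → Sun Aug 16 2020.
Next: September 2020 → Wed Sep 16 2020.

Sun Aug 16 2020, Wed Sep 16 2020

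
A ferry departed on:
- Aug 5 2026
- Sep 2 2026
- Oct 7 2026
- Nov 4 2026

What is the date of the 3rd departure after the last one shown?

All dates are Wednesdays, 28, 35, 28 days apart.
Specifically, the 1st Wednesday of each month.
December 2026 — 1st Wednesday is Dec 2 2026.
1st Wednesday of January 2027: Jan 6 2027.
1st Wednesday of February 2027: Feb 3 2027.

Feb 3 2027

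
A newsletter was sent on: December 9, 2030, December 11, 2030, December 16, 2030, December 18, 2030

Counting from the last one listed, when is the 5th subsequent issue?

Every event lands on a Monday or Wednesday (gaps cycle 2, 5, 2).
So the schedule is: every Monday and Wednesday.
The following Monday is December 23, 2030.
Next Wednesday: December 25, 2030.
The following Monday is December 30, 2030.
The following Wednesday is January 1, 2031.
The following Monday is January 6, 2031.

January 6, 2031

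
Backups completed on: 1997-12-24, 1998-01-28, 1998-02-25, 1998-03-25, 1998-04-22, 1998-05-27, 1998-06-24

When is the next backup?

These are Wednesdays at 28- or 35-day spacing (35, 28, 28, 28, 35, 28).
The pattern: 4th Wednesday of the month.
July 1998 — 4th Wednesday is 1998-07-22.

1998-07-22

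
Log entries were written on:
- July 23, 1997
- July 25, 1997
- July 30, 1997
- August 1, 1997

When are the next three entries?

August 6, 1997; August 8, 1997; August 13, 1997

Gaps: 2, 5, 2 days — not constant, but cyclic with period 2.
The events fall on every Wednesday and Friday.
Next Wednesday: August 6, 1997.
Next Friday: August 8, 1997.
The following Wednesday is August 13, 1997.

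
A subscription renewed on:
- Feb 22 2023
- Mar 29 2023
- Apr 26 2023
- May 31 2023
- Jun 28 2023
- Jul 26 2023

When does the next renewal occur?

Aug 30 2023

Every date is a Wednesday; gaps 35, 28, 35, 28, 28 days.
Each is the last Wednesday of its month (at least one falls on the 29th or later, ruling out '4th Wednesday').
Last Wednesday of August 2023: Aug 30 2023.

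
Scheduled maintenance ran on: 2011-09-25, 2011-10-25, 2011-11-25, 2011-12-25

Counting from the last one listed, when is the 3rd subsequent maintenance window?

2012-03-25

The day-of-month is always 25 (30, 31, 30 days between events).
So this recurs on the 25th of each month.
Next: January 2012 → 2012-01-25.
Next: February 2012 → 2012-02-25.
Next: March 2012 → 2012-03-25.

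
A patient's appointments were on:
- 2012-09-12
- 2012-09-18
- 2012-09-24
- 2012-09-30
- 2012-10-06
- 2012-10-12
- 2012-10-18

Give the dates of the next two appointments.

2012-10-24, 2012-10-30

Every event comes 6 days after the last (6, 6, 6, 6, 6, 6).
2012-10-18 + 6 days = 2012-10-24.
2012-10-24 + 6 days = 2012-10-30.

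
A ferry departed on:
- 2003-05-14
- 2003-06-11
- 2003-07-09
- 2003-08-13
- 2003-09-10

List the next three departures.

2003-10-08, 2003-11-12, 2003-12-10

All dates are Wednesdays, 28, 28, 35, 28 days apart.
Specifically, the 2nd Wednesday of each month.
2nd Wednesday of October 2003: 2003-10-08.
2nd Wednesday of November 2003: 2003-11-12.
December 2003 — 2nd Wednesday is 2003-12-10.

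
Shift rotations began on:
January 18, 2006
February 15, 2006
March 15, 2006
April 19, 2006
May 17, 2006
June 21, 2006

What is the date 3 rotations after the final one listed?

Gaps: 28, 28, 35, 28, 35 days — a mix of 28 and 35. Every date is a Wednesday.
Each is the 3rd Wednesday of its month.
July 2006 — 3rd Wednesday is July 19, 2006.
August 2006 — 3rd Wednesday is August 16, 2006.
September 2006 — 3rd Wednesday is September 20, 2006.

September 20, 2006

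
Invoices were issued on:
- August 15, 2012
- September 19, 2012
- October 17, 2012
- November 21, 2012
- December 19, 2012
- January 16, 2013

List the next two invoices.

These are Wednesdays at 28- or 35-day spacing (35, 28, 35, 28, 28).
The pattern: 3rd Wednesday of the month.
3rd Wednesday of February 2013: February 20, 2013.
March 2013 — 3rd Wednesday is March 20, 2013.

February 20, 2013; March 20, 2013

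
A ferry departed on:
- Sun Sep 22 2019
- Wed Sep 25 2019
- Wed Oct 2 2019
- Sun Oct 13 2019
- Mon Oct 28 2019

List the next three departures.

Intervals are 3, 7, 11, 15 days — an arithmetic progression with common difference 4.
Next gap: 19 days. Mon Oct 28 2019 + 19 days = Sat Nov 16 2019.
Next gap: 23 days. Sat Nov 16 2019 + 23 days = Mon Dec 9 2019.
Next gap: 27 days. Mon Dec 9 2019 + 27 days = Sun Jan 5 2020.

Sat Nov 16 2019, Mon Dec 9 2019, Sun Jan 5 2020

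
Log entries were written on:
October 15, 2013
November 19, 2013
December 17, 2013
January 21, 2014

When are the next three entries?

Gaps: 35, 28, 35 days — a mix of 28 and 35. Every date is a Tuesday.
Each is the 3rd Tuesday of its month.
February 2014 — 3rd Tuesday is February 18, 2014.
3rd Tuesday of March 2014: March 18, 2014.
3rd Tuesday of April 2014: April 15, 2014.

February 18, 2014; March 18, 2014; April 15, 2014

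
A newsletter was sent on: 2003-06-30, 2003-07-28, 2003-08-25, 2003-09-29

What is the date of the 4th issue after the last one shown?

All Mondays; the gaps (28, 28, 35) vary with month length.
This is the last Monday of each month.
October 2003 ends with Monday 2003-10-27.
Last Monday of November 2003: 2003-11-24.
December 2003 ends with Monday 2003-12-29.
January 2004 ends with Monday 2004-01-26.

2004-01-26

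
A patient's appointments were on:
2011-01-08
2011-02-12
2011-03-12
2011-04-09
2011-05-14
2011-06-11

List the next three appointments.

2011-07-09, 2011-08-13, 2011-09-10

Gaps: 35, 28, 28, 35, 28 days — a mix of 28 and 35. Every date is a Saturday.
Each is the 2nd Saturday of its month.
2nd Saturday of July 2011: 2011-07-09.
August 2011 — 2nd Saturday is 2011-08-13.
September 2011 — 2nd Saturday is 2011-09-10.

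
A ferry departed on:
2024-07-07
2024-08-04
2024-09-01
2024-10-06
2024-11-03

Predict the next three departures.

2024-12-01, 2025-01-05, 2025-02-02

These are Sundays at 28- or 35-day spacing (28, 28, 35, 28).
The pattern: 1st Sunday of the month.
1st Sunday of December 2024: 2024-12-01.
1st Sunday of January 2025: 2025-01-05.
February 2025 — 1st Sunday is 2025-02-02.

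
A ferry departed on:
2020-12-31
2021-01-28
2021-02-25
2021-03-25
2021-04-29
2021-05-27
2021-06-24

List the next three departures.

2021-07-29, 2021-08-26, 2021-09-30

These are Thursdays with 28, 28, 28, 35, 28, 28-day gaps.
Each is the final Thursday of its month — 2020-12-31 is past the 28th, so '4th Thursday' doesn't fit.
July 2021 ends with Thursday 2021-07-29.
August 2021 ends with Thursday 2021-08-26.
Last Thursday of September 2021: 2021-09-30.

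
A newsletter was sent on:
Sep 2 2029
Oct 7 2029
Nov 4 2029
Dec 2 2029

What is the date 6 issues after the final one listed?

Jun 2 2030

These are Sundays at 28- or 35-day spacing (35, 28, 28).
The pattern: 1st Sunday of the month.
January 2030 — 1st Sunday is Jan 6 2030.
February 2030 — 1st Sunday is Feb 3 2030.
1st Sunday of March 2030: Mar 3 2030.
1st Sunday of April 2030: Apr 7 2030.
1st Sunday of May 2030: May 5 2030.
June 2030 — 1st Sunday is Jun 2 2030.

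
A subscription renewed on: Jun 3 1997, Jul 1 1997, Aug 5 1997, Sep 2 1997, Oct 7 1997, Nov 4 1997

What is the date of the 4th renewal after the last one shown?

These are Tuesdays at 28- or 35-day spacing (28, 35, 28, 35, 28).
The pattern: 1st Tuesday of the month.
December 1997 — 1st Tuesday is Dec 2 1997.
January 1998 — 1st Tuesday is Jan 6 1998.
1st Tuesday of February 1998: Feb 3 1998.
1st Tuesday of March 1998: Mar 3 1998.

Mar 3 1998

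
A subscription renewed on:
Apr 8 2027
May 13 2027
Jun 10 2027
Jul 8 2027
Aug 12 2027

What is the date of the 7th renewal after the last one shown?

All dates are Thursdays, 35, 28, 28, 35 days apart.
Specifically, the 2nd Thursday of each month.
2nd Thursday of September 2027: Sep 9 2027.
2nd Thursday of October 2027: Oct 14 2027.
November 2027 — 2nd Thursday is Nov 11 2027.
2nd Thursday of December 2027: Dec 9 2027.
January 2028 — 2nd Thursday is Jan 13 2028.
February 2028 — 2nd Thursday is Feb 10 2028.
March 2028 — 2nd Thursday is Mar 9 2028.

Mar 9 2028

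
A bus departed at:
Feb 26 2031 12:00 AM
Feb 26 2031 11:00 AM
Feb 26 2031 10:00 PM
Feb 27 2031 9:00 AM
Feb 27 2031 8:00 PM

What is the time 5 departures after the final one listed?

Mar 2 2031 3:00 AM

Spacing: 11, 11, 11, 11 h — constant 11 h.
Feb 27 2031 8:00 PM + 11 h = Feb 28 2031 7:00 AM.
Feb 28 2031 7:00 AM + 11 h = Feb 28 2031 6:00 PM.
Feb 28 2031 6:00 PM + 11 h = Mar 1 2031 5:00 AM.
Mar 1 2031 5:00 AM + 11 h = Mar 1 2031 4:00 PM.
Mar 1 2031 4:00 PM + 11 h = Mar 2 2031 3:00 AM.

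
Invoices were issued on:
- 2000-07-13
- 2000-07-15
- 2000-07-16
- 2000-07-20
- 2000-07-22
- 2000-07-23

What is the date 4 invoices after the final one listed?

Gaps: 2, 1, 4, 2, 1 days — not constant, but cyclic with period 3.
The events fall on every Thursday, Saturday and Sunday.
The following Thursday is 2000-07-27.
Next Saturday: 2000-07-29.
Next Sunday: 2000-07-30.
Next Thursday: 2000-08-03.

2000-08-03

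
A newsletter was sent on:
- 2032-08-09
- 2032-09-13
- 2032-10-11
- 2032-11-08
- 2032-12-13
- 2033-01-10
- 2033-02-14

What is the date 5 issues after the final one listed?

2033-07-11

These are Mondays at 28- or 35-day spacing (35, 28, 28, 35, 28, 35).
The pattern: 2nd Monday of the month.
2nd Monday of March 2033: 2033-03-14.
2nd Monday of April 2033: 2033-04-11.
2nd Monday of May 2033: 2033-05-09.
June 2033 — 2nd Monday is 2033-06-13.
2nd Monday of July 2033: 2033-07-11.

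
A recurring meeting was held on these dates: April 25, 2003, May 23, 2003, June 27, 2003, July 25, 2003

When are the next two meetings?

August 22, 2003; September 26, 2003

All dates are Fridays, 28, 35, 28 days apart.
Specifically, the 4th Friday of each month.
August 2003 — 4th Friday is August 22, 2003.
September 2003 — 4th Friday is September 26, 2003.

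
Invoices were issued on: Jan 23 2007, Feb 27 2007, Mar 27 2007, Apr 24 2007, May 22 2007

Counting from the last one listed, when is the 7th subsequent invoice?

Dec 25 2007

All dates are Tuesdays, 35, 28, 28, 28 days apart.
Specifically, the 4th Tuesday of each month.
4th Tuesday of June 2007: Jun 26 2007.
4th Tuesday of July 2007: Jul 24 2007.
4th Tuesday of August 2007: Aug 28 2007.
September 2007 — 4th Tuesday is Sep 25 2007.
October 2007 — 4th Tuesday is Oct 23 2007.
4th Tuesday of November 2007: Nov 27 2007.
December 2007 — 4th Tuesday is Dec 25 2007.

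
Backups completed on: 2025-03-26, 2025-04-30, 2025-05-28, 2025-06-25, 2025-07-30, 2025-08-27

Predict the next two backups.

All Wednesdays; the gaps (35, 28, 28, 35, 28) vary with month length.
This is the last Wednesday of each month.
Last Wednesday of September 2025: 2025-09-24.
October 2025 ends with Wednesday 2025-10-29.

2025-09-24, 2025-10-29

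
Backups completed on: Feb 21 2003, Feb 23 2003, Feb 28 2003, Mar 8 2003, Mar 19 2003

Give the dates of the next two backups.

Apr 2 2003, Apr 19 2003

Intervals are 2, 5, 8, 11 days — an arithmetic progression with common difference 3.
Next gap: 14 days. Mar 19 2003 + 14 days = Apr 2 2003.
Next gap: 17 days. Apr 2 2003 + 17 days = Apr 19 2003.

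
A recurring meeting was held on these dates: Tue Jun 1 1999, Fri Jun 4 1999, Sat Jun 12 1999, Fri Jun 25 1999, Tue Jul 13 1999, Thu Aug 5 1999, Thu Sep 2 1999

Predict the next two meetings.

Tue Oct 5 1999, Fri Nov 12 1999

Intervals are 3, 8, 13, 18, 23, 28 days — an arithmetic progression with common difference 5.
Next gap: 33 days. Thu Sep 2 1999 + 33 days = Tue Oct 5 1999.
Next gap: 38 days. Tue Oct 5 1999 + 38 days = Fri Nov 12 1999.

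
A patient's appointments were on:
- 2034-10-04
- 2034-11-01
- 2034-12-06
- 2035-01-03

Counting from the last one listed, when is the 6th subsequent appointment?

All dates are Wednesdays, 28, 35, 28 days apart.
Specifically, the 1st Wednesday of each month.
February 2035 — 1st Wednesday is 2035-02-07.
March 2035 — 1st Wednesday is 2035-03-07.
1st Wednesday of April 2035: 2035-04-04.
May 2035 — 1st Wednesday is 2035-05-02.
June 2035 — 1st Wednesday is 2035-06-06.
July 2035 — 1st Wednesday is 2035-07-04.

2035-07-04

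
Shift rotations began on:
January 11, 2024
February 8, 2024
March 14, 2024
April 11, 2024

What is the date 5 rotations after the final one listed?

All dates are Thursdays, 28, 35, 28 days apart.
Specifically, the 2nd Thursday of each month.
2nd Thursday of May 2024: May 9, 2024.
June 2024 — 2nd Thursday is June 13, 2024.
2nd Thursday of July 2024: July 11, 2024.
August 2024 — 2nd Thursday is August 8, 2024.
September 2024 — 2nd Thursday is September 12, 2024.

September 12, 2024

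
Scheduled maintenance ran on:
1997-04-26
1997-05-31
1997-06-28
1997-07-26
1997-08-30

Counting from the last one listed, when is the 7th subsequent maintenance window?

1998-03-28

All Saturdays; the gaps (35, 28, 28, 35) vary with month length.
This is the last Saturday of each month.
Last Saturday of September 1997: 1997-09-27.
Last Saturday of October 1997: 1997-10-25.
Last Saturday of November 1997: 1997-11-29.
December 1997 ends with Saturday 1997-12-27.
Last Saturday of January 1998: 1998-01-31.
Last Saturday of February 1998: 1998-02-28.
March 1998 ends with Saturday 1998-03-28.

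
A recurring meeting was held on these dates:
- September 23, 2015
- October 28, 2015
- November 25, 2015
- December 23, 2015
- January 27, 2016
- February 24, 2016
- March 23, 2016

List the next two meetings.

Gaps: 35, 28, 28, 35, 28, 28 days — a mix of 28 and 35. Every date is a Wednesday.
Each is the 4th Wednesday of its month.
April 2016 — 4th Wednesday is April 27, 2016.
4th Wednesday of May 2016: May 25, 2016.

April 27, 2016; May 25, 2016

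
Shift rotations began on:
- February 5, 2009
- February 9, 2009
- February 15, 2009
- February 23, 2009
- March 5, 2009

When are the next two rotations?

Intervals are 4, 6, 8, 10 days — an arithmetic progression with common difference 2.
Next gap: 12 days. March 5, 2009 + 12 days = March 17, 2009.
Next gap: 14 days. March 17, 2009 + 14 days = March 31, 2009.

March 17, 2009; March 31, 2009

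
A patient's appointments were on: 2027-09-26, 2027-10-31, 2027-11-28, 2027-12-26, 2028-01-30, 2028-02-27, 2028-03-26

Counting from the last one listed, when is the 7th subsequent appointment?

2028-10-29

These are Sundays with 35, 28, 28, 35, 28, 28-day gaps.
Each is the final Sunday of its month — 2027-10-31 is past the 28th, so '4th Sunday' doesn't fit.
April 2028 ends with Sunday 2028-04-30.
May 2028 ends with Sunday 2028-05-28.
Last Sunday of June 2028: 2028-06-25.
Last Sunday of July 2028: 2028-07-30.
Last Sunday of August 2028: 2028-08-27.
September 2028 ends with Sunday 2028-09-24.
October 2028 ends with Sunday 2028-10-29.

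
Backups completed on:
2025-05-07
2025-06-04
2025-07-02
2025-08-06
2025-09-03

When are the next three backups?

2025-10-01, 2025-11-05, 2025-12-03

All dates are Wednesdays, 28, 28, 35, 28 days apart.
Specifically, the 1st Wednesday of each month.
1st Wednesday of October 2025: 2025-10-01.
November 2025 — 1st Wednesday is 2025-11-05.
1st Wednesday of December 2025: 2025-12-03.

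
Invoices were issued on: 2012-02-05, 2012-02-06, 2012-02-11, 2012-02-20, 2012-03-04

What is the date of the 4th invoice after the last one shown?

2012-06-04

Intervals are 1, 5, 9, 13 days — an arithmetic progression with common difference 4.
Next gap: 17 days. 2012-03-04 + 17 days = 2012-03-21.
Next gap: 21 days. 2012-03-21 + 21 days = 2012-04-11.
Next gap: 25 days. 2012-04-11 + 25 days = 2012-05-06.
Next gap: 29 days. 2012-05-06 + 29 days = 2012-06-04.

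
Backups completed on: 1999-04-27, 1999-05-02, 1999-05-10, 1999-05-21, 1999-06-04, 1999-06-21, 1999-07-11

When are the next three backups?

1999-08-03, 1999-08-29, 1999-09-27

Intervals are 5, 8, 11, 14, 17, 20 days — an arithmetic progression with common difference 3.
Next gap: 23 days. 1999-07-11 + 23 days = 1999-08-03.
Next gap: 26 days. 1999-08-03 + 26 days = 1999-08-29.
Next gap: 29 days. 1999-08-29 + 29 days = 1999-09-27.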